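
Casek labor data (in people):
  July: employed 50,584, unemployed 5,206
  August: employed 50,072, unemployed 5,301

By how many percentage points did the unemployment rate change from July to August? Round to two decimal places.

July: labor force = 50,584 + 5,206 = 55,790; u = 5,206/55,790 = 9.33%.
August: labor force = 50,072 + 5,301 = 55,373; u = 5,301/55,373 = 9.57%.
Change = 9.57% − 9.33% = +0.24 pp.

The unemployment rate changed by +0.24 percentage points.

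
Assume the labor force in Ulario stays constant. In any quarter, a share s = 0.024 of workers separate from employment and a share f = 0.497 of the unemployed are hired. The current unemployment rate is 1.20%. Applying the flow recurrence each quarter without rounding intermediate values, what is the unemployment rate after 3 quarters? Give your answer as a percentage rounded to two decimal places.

Unemployment rate after three quarters ≈ 4.23%.

With a fixed labor force, u_{t+1} = u_t + s·(1−u_t) − f·u_t = u_t·(1−s−f) + s.
Here 1−s−f = 0.479 and s = 0.024.
u_1 = 0.012000 × 0.479 + 0.024 = 0.029748.
u_2 = 0.029748 × 0.479 + 0.024 = 0.038249.
u_3 = 0.038249 × 0.479 + 0.024 = 0.042321.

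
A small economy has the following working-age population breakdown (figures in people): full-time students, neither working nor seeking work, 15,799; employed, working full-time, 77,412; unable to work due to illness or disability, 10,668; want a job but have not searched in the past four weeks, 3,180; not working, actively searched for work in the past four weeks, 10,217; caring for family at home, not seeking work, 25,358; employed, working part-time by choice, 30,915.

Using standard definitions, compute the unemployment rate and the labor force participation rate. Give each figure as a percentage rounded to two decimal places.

Unemployment rate ≈ 8.62%; labor force participation rate ≈ 68.31%.

Employed = 77,412 + 30,915 = 108,327.
Unemployed = 10,217.
Labor force = 108,327 + 10,217 = 118,544.
Not in labor force = 15,799 + 10,668 + 3,180 + 25,358 = 55,005 (those not working and not actively searching are outside the labor force — including those who want a job but have given up searching).
Civilian working-age population = 118,544 + 55,005 = 173,549.
Unemployment rate = 10,217 / 118,544 = 8.62%.
Labor force participation rate = 118,544 / 173,549 = 68.31%.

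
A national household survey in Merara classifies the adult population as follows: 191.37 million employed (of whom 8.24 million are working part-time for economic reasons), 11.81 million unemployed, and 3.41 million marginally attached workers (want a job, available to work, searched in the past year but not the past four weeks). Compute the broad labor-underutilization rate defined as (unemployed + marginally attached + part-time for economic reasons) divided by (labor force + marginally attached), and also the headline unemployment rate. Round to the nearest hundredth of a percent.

Broad underutilization rate ≈ 11.36%; headline unemployment rate ≈ 5.81%.

Labor force = 191.37 + 11.81 = 203.18 million.
Numerator = 11.81 + 3.41 + 8.24 = 23.46 million.
Denominator = 203.18 + 3.41 = 206.59 million.
Broad rate = 23.46 / 206.59 = 11.36%.
Headline unemployment rate = 11.81 / 203.18 = 5.81%.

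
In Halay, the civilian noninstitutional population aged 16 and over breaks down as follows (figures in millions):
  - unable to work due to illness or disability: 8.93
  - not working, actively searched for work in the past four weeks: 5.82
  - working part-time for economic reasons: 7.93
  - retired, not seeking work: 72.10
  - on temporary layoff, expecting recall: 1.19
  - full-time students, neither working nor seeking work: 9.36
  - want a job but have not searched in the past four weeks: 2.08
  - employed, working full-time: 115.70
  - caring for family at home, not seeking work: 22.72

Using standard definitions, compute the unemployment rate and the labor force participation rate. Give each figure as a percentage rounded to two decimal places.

Employed = 7.93 + 115.70 = 123.63 million (anyone who worked, including part-time for economic reasons, counts as employed).
Unemployed = 5.82 + 1.19 = 7.01 million (jobless and actively searching, or on temporary layoff).
Labor force = 123.63 + 7.01 = 130.64 million.
Not in labor force = 8.93 + 72.10 + 9.36 + 2.08 + 22.72 = 115.19 million (those not working and not actively searching are outside the labor force — including those who want a job but have given up searching).
Civilian working-age population = 130.64 + 115.19 = 245.83 million.
Unemployment rate = 7.01 / 130.64 = 5.37%.
Labor force participation rate = 130.64 / 245.83 = 53.14%.

Unemployment rate ≈ 5.37%; labor force participation rate ≈ 53.14%.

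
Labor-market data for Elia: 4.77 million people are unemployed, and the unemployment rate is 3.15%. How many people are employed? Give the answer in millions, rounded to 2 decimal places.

About 146.66 million are employed.

Labor force = U / u = 4.77 / 0.0315 ≈ 151.43 million.
Employed = labor force − unemployed = 151.43 − 4.77 = 146.66 million.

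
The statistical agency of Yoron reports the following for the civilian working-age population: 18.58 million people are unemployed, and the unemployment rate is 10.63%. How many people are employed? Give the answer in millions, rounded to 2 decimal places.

About 156.21 million are employed.

Labor force = U / u = 18.58 / 0.1063 ≈ 174.79 million.
Employed = labor force − unemployed = 174.79 − 18.58 = 156.21 million.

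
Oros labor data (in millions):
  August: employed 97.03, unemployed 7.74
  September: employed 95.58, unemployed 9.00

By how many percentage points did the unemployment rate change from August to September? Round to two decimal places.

The unemployment rate changed by +1.22 percentage points.

August: labor force = 97.03 + 7.74 = 104.77; u = 7.74/104.77 = 7.39%.
September: labor force = 95.58 + 9.00 = 104.58; u = 9.00/104.58 = 8.61%.
Change = 8.61% − 7.39% = +1.22 pp.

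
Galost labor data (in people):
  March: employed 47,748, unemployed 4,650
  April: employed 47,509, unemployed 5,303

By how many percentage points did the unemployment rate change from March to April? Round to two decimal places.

The unemployment rate changed by +1.17 percentage points.

March: labor force = 47,748 + 4,650 = 52,398; u = 4,650/52,398 = 8.87%.
April: labor force = 47,509 + 5,303 = 52,812; u = 5,303/52,812 = 10.04%.
Change = 10.04% − 8.87% = +1.17 pp.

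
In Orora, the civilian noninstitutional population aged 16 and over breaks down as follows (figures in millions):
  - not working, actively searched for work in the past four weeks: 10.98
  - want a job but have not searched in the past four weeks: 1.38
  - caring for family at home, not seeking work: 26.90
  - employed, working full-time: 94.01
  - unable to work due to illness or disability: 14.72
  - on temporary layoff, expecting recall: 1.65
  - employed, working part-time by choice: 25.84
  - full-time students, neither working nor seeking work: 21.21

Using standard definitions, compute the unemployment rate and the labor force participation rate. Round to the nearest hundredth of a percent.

Employed = 94.01 + 25.84 = 119.85 million.
Unemployed = 10.98 + 1.65 = 12.63 million (jobless and actively searching, or on temporary layoff).
Labor force = 119.85 + 12.63 = 132.48 million.
Not in labor force = 1.38 + 26.90 + 14.72 + 21.21 = 64.21 million (those not working and not actively searching are outside the labor force — including those who want a job but have given up searching).
Civilian working-age population = 132.48 + 64.21 = 196.69 million.
Unemployment rate = 12.63 / 132.48 = 9.53%.
Labor force participation rate = 132.48 / 196.69 = 67.35%.

Unemployment rate ≈ 9.53%; labor force participation rate ≈ 67.35%.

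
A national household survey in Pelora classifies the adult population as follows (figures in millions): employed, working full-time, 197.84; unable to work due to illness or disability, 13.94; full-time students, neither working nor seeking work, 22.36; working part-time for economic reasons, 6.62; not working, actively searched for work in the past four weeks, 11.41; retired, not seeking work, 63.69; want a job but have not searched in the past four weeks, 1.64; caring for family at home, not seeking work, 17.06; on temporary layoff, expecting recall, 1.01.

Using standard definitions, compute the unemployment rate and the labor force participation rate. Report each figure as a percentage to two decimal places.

Unemployment rate ≈ 5.73%; labor force participation rate ≈ 64.63%.

Employed = 197.84 + 6.62 = 204.46 million (anyone who worked, including part-time for economic reasons, counts as employed).
Unemployed = 11.41 + 1.01 = 12.42 million (jobless and actively searching, or on temporary layoff).
Labor force = 204.46 + 12.42 = 216.88 million.
Not in labor force = 13.94 + 22.36 + 63.69 + 1.64 + 17.06 = 118.69 million (those not working and not actively searching are outside the labor force — including those who want a job but have given up searching).
Civilian working-age population = 216.88 + 118.69 = 335.57 million.
Unemployment rate = 12.42 / 216.88 = 5.73%.
Labor force participation rate = 216.88 / 335.57 = 64.63%.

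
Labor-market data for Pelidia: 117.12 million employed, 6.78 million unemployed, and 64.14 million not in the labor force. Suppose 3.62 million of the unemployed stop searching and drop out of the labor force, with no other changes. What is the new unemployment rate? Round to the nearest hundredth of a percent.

Initially, labor force = 117.12 + 6.78 = 123.90 million, so u = 6.78/123.90 = 5.47%.
After the change, unemployed and labor force both fall by 3.62 → E = 117.12, U = 3.16, labor force = 120.28 million.
New unemployment rate = 3.16 / 120.28 = 2.63%.

New unemployment rate ≈ 2.63%.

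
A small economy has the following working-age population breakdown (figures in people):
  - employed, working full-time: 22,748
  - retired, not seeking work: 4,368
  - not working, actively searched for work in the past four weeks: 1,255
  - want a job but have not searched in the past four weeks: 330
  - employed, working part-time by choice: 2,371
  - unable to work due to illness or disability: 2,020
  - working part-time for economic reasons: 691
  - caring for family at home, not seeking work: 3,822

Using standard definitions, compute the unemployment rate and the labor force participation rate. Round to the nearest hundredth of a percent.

Employed = 22,748 + 2,371 + 691 = 25,810 (anyone who worked, including part-time for economic reasons, counts as employed).
Unemployed = 1,255.
Labor force = 25,810 + 1,255 = 27,065.
Not in labor force = 4,368 + 330 + 2,020 + 3,822 = 10,540 (those not working and not actively searching are outside the labor force — including those who want a job but have given up searching).
Civilian working-age population = 27,065 + 10,540 = 37,605.
Unemployment rate = 1,255 / 27,065 = 4.64%.
Labor force participation rate = 27,065 / 37,605 = 71.97%.

Unemployment rate ≈ 4.64%; labor force participation rate ≈ 71.97%.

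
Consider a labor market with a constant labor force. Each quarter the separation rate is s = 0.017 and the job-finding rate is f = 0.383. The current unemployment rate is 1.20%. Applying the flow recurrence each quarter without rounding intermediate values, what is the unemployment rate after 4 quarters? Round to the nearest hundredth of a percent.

Unemployment rate after four quarters ≈ 3.85%.

With a fixed labor force, u_{t+1} = u_t + s·(1−u_t) − f·u_t = u_t·(1−s−f) + s.
Here 1−s−f = 0.600 and s = 0.017.
u_1 = 0.012000 × 0.600 + 0.017 = 0.024200.
u_2 = 0.024200 × 0.600 + 0.017 = 0.031520.
u_3 = 0.031520 × 0.600 + 0.017 = 0.035912.
u_4 = 0.035912 × 0.600 + 0.017 = 0.038547.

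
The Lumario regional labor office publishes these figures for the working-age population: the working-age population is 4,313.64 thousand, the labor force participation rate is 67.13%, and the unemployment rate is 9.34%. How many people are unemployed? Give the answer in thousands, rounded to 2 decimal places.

Labor force = 0.6713 × 4,313.64 = 2,895.75 thousand.
Unemployed = 0.0934 × 2,895.75 ≈ 270.46 thousand.

About 270.46 thousand are unemployed.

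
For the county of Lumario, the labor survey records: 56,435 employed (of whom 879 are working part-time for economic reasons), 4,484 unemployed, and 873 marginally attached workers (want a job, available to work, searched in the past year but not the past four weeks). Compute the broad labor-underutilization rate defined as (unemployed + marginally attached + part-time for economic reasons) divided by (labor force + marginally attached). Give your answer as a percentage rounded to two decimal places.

Labor force = 56,435 + 4,484 = 60,919.
Numerator = 4,484 + 873 + 879 = 6,236.
Denominator = 60,919 + 873 = 61,792.
Broad rate = 6,236 / 61,792 = 10.09%.

Broad underutilization rate ≈ 10.09%.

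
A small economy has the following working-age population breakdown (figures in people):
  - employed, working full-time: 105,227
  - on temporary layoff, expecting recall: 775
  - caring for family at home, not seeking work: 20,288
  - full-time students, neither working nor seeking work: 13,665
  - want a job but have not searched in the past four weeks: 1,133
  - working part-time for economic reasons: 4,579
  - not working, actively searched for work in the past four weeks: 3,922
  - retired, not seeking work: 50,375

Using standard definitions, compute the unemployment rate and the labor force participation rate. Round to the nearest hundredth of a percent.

Employed = 105,227 + 4,579 = 109,806 (anyone who worked, including part-time for economic reasons, counts as employed).
Unemployed = 775 + 3,922 = 4,697 (jobless and actively searching, or on temporary layoff).
Labor force = 109,806 + 4,697 = 114,503.
Not in labor force = 20,288 + 13,665 + 1,133 + 50,375 = 85,461 (those not working and not actively searching are outside the labor force — including those who want a job but have given up searching).
Civilian working-age population = 114,503 + 85,461 = 199,964.
Unemployment rate = 4,697 / 114,503 = 4.10%.
Labor force participation rate = 114,503 / 199,964 = 57.26%.

Unemployment rate ≈ 4.10%; labor force participation rate ≈ 57.26%.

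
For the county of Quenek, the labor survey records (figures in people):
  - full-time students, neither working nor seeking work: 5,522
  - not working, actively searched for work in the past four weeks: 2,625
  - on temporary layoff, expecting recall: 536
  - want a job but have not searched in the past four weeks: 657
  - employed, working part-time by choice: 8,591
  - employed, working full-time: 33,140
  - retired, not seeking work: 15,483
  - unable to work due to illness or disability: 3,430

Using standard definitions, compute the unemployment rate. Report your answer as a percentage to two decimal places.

Employed = 8,591 + 33,140 = 41,731.
Unemployed = 2,625 + 536 = 3,161 (jobless and actively searching, or on temporary layoff).
Labor force = 41,731 + 3,161 = 44,892.
Unemployment rate = 3,161 / 44,892 = 7.04%.

Unemployment rate ≈ 7.04%.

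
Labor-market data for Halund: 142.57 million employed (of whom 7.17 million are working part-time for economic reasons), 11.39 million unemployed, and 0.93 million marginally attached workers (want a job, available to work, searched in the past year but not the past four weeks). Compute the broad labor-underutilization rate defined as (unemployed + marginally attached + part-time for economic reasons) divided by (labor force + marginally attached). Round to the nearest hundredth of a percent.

Labor force = 142.57 + 11.39 = 153.96 million.
Numerator = 11.39 + 0.93 + 7.17 = 19.49 million.
Denominator = 153.96 + 0.93 = 154.89 million.
Broad rate = 19.49 / 154.89 = 12.58%.

Broad underutilization rate ≈ 12.58%.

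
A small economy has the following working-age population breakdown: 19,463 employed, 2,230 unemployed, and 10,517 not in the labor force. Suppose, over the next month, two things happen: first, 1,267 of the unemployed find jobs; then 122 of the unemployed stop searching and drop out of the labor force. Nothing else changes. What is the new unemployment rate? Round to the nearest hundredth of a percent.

New unemployment rate ≈ 3.90%.

Initially, labor force = 19,463 + 2,230 = 21,693, so u = 2,230/21,693 = 10.28%.
After the first change, unemployed falls and employed rises by 1,267; labor force unchanged → E = 20,730, U = 963, labor force = 21,693.
After the second change, unemployed and labor force both fall by 122 → E = 20,730, U = 841, labor force = 21,571.
New unemployment rate = 841 / 21,571 = 3.90%.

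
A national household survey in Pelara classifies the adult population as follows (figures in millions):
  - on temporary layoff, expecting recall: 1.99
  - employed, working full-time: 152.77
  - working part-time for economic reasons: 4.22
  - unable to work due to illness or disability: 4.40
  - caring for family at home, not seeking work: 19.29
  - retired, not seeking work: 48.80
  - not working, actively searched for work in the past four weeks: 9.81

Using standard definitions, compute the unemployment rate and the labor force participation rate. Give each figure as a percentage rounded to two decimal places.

Employed = 152.77 + 4.22 = 156.99 million (anyone who worked, including part-time for economic reasons, counts as employed).
Unemployed = 1.99 + 9.81 = 11.80 million (jobless and actively searching, or on temporary layoff).
Labor force = 156.99 + 11.80 = 168.79 million.
Not in labor force = 4.40 + 19.29 + 48.80 = 72.49 million (those not working and not actively searching are outside the labor force).
Civilian working-age population = 168.79 + 72.49 = 241.28 million.
Unemployment rate = 11.80 / 168.79 = 6.99%.
Labor force participation rate = 168.79 / 241.28 = 69.96%.

Unemployment rate ≈ 6.99%; labor force participation rate ≈ 69.96%.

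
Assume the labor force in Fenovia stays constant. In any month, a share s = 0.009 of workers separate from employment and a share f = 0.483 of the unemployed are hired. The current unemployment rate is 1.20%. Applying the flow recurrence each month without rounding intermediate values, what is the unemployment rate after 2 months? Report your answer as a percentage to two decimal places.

Unemployment rate after two months ≈ 1.67%.

With a fixed labor force, u_{t+1} = u_t + s·(1−u_t) − f·u_t = u_t·(1−s−f) + s.
Here 1−s−f = 0.508 and s = 0.009.
u_1 = 0.012000 × 0.508 + 0.009 = 0.015096.
u_2 = 0.015096 × 0.508 + 0.009 = 0.016669.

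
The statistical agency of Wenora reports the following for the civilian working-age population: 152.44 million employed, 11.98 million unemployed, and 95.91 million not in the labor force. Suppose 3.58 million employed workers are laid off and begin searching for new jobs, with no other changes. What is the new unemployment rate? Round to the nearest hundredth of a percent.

Initially, labor force = 152.44 + 11.98 = 164.42 million, so u = 11.98/164.42 = 7.29%.
After the change, employed falls and unemployed rises by 3.58; labor force unchanged → E = 148.86, U = 15.56, labor force = 164.42 million.
New unemployment rate = 15.56 / 164.42 = 9.46%.

New unemployment rate ≈ 9.46%.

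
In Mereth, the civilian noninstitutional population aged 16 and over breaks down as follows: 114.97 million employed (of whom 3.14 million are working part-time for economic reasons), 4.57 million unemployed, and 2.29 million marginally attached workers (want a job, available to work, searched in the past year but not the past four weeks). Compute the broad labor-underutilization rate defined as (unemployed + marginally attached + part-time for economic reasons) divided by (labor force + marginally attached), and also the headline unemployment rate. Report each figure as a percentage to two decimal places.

Broad underutilization rate ≈ 8.21%; headline unemployment rate ≈ 3.82%.

Labor force = 114.97 + 4.57 = 119.54 million.
Numerator = 4.57 + 2.29 + 3.14 = 10.00 million.
Denominator = 119.54 + 2.29 = 121.83 million.
Broad rate = 10.00 / 121.83 = 8.21%.
Headline unemployment rate = 4.57 / 119.54 = 3.82%.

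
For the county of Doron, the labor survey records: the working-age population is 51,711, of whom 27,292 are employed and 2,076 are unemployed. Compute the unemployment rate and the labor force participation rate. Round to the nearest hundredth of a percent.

Labor force = employed + unemployed = 27,292 + 2,076 = 29,368.
Unemployment rate = 2,076 / 29,368 = 7.07%.
Labor force participation rate = 29,368 / 51,711 = 56.79%.

Unemployment rate ≈ 7.07%; labor force participation rate ≈ 56.79%.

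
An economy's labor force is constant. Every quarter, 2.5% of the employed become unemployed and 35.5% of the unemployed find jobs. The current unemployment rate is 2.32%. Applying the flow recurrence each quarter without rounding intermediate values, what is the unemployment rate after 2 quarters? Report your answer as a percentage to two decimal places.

With a fixed labor force, u_{t+1} = u_t + s·(1−u_t) − f·u_t = u_t·(1−s−f) + s.
Here 1−s−f = 0.620 and s = 0.025.
u_1 = 0.023200 × 0.620 + 0.025 = 0.039384.
u_2 = 0.039384 × 0.620 + 0.025 = 0.049418.

Unemployment rate after two quarters ≈ 4.94%.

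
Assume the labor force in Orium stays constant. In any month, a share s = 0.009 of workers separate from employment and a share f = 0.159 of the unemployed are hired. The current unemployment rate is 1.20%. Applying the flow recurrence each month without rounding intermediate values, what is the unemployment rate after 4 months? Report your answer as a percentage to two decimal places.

Unemployment rate after four months ≈ 3.37%.

With a fixed labor force, u_{t+1} = u_t + s·(1−u_t) − f·u_t = u_t·(1−s−f) + s.
Here 1−s−f = 0.832 and s = 0.009.
u_1 = 0.012000 × 0.832 + 0.009 = 0.018984.
u_2 = 0.018984 × 0.832 + 0.009 = 0.024795.
u_3 = 0.024795 × 0.832 + 0.009 = 0.029629.
u_4 = 0.029629 × 0.832 + 0.009 = 0.033651.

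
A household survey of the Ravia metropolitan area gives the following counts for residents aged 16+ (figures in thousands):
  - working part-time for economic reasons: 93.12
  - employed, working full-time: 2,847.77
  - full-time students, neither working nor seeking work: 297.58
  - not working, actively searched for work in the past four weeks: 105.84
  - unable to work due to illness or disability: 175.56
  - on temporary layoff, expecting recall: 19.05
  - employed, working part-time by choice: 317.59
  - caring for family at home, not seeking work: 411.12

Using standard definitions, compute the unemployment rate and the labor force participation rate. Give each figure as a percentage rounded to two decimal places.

Unemployment rate ≈ 3.69%; labor force participation rate ≈ 79.28%.

Employed = 93.12 + 2,847.77 + 317.59 = 3,258.48 thousand (anyone who worked, including part-time for economic reasons, counts as employed).
Unemployed = 105.84 + 19.05 = 124.89 thousand (jobless and actively searching, or on temporary layoff).
Labor force = 3,258.48 + 124.89 = 3,383.37 thousand.
Not in labor force = 297.58 + 175.56 + 411.12 = 884.26 thousand (those not working and not actively searching are outside the labor force).
Civilian working-age population = 3,383.37 + 884.26 = 4,267.63 thousand.
Unemployment rate = 124.89 / 3,383.37 = 3.69%.
Labor force participation rate = 3,383.37 / 4,267.63 = 79.28%.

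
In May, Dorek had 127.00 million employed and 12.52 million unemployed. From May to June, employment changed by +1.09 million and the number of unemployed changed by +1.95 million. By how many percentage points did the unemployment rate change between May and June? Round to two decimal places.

The unemployment rate changed by +1.18 percentage points.

May: labor force = 127.00 + 12.52 = 139.52; u = 12.52/139.52 = 8.97%.
June: labor force = 128.09 + 14.47 = 142.56; u = 14.47/142.56 = 10.15%.
Change = 10.15% − 8.97% = +1.18 pp.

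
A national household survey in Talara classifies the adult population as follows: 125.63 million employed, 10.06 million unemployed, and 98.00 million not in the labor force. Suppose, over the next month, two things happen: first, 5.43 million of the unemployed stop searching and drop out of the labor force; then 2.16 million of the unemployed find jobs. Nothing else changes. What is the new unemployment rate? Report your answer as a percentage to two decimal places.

New unemployment rate ≈ 1.90%.

Initially, labor force = 125.63 + 10.06 = 135.69 million, so u = 10.06/135.69 = 7.41%.
After the first change, unemployed and labor force both fall by 5.43 → E = 125.63, U = 4.63, labor force = 130.26 million.
After the second change, unemployed falls and employed rises by 2.16; labor force unchanged → E = 127.79, U = 2.47, labor force = 130.26 million.
New unemployment rate = 2.47 / 130.26 = 1.90%.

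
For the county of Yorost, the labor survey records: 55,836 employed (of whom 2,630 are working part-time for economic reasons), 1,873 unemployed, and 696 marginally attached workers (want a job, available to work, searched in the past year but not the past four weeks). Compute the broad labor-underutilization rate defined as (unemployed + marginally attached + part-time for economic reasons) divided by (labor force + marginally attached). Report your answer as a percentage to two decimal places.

Broad underutilization rate ≈ 8.90%.

Labor force = 55,836 + 1,873 = 57,709.
Numerator = 1,873 + 696 + 2,630 = 5,199.
Denominator = 57,709 + 696 = 58,405.
Broad rate = 5,199 / 58,405 = 8.90%.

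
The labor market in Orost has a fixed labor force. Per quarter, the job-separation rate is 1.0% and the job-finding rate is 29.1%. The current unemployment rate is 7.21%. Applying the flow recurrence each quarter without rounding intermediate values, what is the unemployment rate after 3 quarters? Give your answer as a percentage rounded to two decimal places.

With a fixed labor force, u_{t+1} = u_t + s·(1−u_t) − f·u_t = u_t·(1−s−f) + s.
Here 1−s−f = 0.699 and s = 0.010.
u_1 = 0.072100 × 0.699 + 0.010 = 0.060398.
u_2 = 0.060398 × 0.699 + 0.010 = 0.052218.
u_3 = 0.052218 × 0.699 + 0.010 = 0.046500.

Unemployment rate after three quarters ≈ 4.65%.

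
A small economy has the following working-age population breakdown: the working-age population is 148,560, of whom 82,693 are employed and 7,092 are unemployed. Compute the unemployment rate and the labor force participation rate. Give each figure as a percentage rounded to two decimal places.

Unemployment rate ≈ 7.90%; labor force participation rate ≈ 60.44%.

Labor force = employed + unemployed = 82,693 + 7,092 = 89,785.
Unemployment rate = 7,092 / 89,785 = 7.90%.
Labor force participation rate = 89,785 / 148,560 = 60.44%.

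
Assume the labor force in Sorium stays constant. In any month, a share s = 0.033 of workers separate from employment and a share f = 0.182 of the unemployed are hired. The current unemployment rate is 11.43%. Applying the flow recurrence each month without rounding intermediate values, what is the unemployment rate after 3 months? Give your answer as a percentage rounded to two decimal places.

With a fixed labor force, u_{t+1} = u_t + s·(1−u_t) − f·u_t = u_t·(1−s−f) + s.
Here 1−s−f = 0.785 and s = 0.033.
u_1 = 0.114300 × 0.785 + 0.033 = 0.122726.
u_2 = 0.122726 × 0.785 + 0.033 = 0.129340.
u_3 = 0.129340 × 0.785 + 0.033 = 0.134532.

Unemployment rate after three months ≈ 13.45%.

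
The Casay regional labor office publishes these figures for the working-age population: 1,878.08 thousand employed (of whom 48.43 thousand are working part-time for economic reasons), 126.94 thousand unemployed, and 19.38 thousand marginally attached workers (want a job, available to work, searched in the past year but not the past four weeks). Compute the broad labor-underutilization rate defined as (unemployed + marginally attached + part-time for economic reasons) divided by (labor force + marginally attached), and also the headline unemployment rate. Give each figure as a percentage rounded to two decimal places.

Broad underutilization rate ≈ 9.62%; headline unemployment rate ≈ 6.33%.

Labor force = 1,878.08 + 126.94 = 2,005.02 thousand.
Numerator = 126.94 + 19.38 + 48.43 = 194.75 thousand.
Denominator = 2,005.02 + 19.38 = 2,024.40 thousand.
Broad rate = 194.75 / 2,024.40 = 9.62%.
Headline unemployment rate = 126.94 / 2,005.02 = 6.33%.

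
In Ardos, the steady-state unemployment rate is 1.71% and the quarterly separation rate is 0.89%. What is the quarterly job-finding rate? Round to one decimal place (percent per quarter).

Job-finding rate ≈ 51.2% per quarter.

From u* = s/(s+f): f = s·(1−u)/u.
f = 0.89 × (1 − 0.0171) / 0.0171 = 0.8748 / 0.0171 ≈ 51.2% per quarter.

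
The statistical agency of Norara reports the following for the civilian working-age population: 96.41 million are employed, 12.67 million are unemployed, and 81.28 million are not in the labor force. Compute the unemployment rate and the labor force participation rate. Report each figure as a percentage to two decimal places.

Labor force = employed + unemployed = 96.41 + 12.67 = 109.08 million.
Working-age population = 109.08 + 81.28 = 190.36 million.
Unemployment rate = 12.67 / 109.08 = 11.62%.
Labor force participation rate = 109.08 / 190.36 = 57.30%.

Unemployment rate ≈ 11.62%; labor force participation rate ≈ 57.30%.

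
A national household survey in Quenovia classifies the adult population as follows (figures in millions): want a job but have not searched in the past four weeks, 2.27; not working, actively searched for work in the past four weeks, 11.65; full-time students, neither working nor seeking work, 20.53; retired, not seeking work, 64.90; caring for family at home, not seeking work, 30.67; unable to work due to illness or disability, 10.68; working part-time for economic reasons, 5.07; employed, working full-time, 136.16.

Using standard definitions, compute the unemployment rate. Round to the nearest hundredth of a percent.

Employed = 5.07 + 136.16 = 141.23 million (anyone who worked, including part-time for economic reasons, counts as employed).
Unemployed = 11.65 million.
Labor force = 141.23 + 11.65 = 152.88 million.
Unemployment rate = 11.65 / 152.88 = 7.62%.

Unemployment rate ≈ 7.62%.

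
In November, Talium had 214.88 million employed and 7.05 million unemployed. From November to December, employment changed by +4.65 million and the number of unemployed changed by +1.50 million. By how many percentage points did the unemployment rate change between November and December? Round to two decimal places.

November: labor force = 214.88 + 7.05 = 221.93; u = 7.05/221.93 = 3.18%.
December: labor force = 219.53 + 8.55 = 228.08; u = 8.55/228.08 = 3.75%.
Change = 3.75% − 3.18% = +0.57 pp.

The unemployment rate changed by +0.57 percentage points.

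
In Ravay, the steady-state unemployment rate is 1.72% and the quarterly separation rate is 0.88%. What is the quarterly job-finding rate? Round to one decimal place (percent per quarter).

Job-finding rate ≈ 50.3% per quarter.

From u* = s/(s+f): f = s·(1−u)/u.
f = 0.88 × (1 − 0.0172) / 0.0172 = 0.8649 / 0.0172 ≈ 50.3% per quarter.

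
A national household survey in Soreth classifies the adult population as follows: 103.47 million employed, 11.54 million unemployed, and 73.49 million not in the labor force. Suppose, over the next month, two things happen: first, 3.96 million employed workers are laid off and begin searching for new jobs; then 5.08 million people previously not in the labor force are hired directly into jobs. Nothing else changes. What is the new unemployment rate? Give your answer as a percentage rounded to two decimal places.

Initially, labor force = 103.47 + 11.54 = 115.01 million, so u = 11.54/115.01 = 10.03%.
After the first change, employed falls and unemployed rises by 3.96; labor force unchanged → E = 99.51, U = 15.50, labor force = 115.01 million.
After the second change, employed and labor force both rise by 5.08; unemployed unchanged → E = 104.59, U = 15.50, labor force = 120.09 million.
New unemployment rate = 15.50 / 120.09 = 12.91%.

New unemployment rate ≈ 12.91%.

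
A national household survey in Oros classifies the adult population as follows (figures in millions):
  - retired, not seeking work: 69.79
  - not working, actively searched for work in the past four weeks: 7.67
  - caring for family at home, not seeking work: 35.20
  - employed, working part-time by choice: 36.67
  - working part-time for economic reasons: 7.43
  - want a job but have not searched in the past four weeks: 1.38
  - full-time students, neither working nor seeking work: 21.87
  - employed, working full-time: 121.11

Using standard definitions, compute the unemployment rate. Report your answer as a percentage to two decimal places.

Employed = 36.67 + 7.43 + 121.11 = 165.21 million (anyone who worked, including part-time for economic reasons, counts as employed).
Unemployed = 7.67 million.
Labor force = 165.21 + 7.67 = 172.88 million.
Unemployment rate = 7.67 / 172.88 = 4.44%.

Unemployment rate ≈ 4.44%.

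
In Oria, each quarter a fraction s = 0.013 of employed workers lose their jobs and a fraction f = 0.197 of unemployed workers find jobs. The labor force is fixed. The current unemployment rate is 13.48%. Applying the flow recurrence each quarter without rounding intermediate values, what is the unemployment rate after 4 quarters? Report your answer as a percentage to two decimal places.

Unemployment rate after four quarters ≈ 9.03%.

With a fixed labor force, u_{t+1} = u_t + s·(1−u_t) − f·u_t = u_t·(1−s−f) + s.
Here 1−s−f = 0.790 and s = 0.013.
u_1 = 0.134800 × 0.790 + 0.013 = 0.119492.
u_2 = 0.119492 × 0.790 + 0.013 = 0.107399.
u_3 = 0.107399 × 0.790 + 0.013 = 0.097845.
u_4 = 0.097845 × 0.790 + 0.013 = 0.090298.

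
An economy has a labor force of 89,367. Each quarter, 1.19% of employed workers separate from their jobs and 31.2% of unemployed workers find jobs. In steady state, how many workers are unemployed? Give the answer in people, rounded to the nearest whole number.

Steady-state unemployment rate u* = s/(s+f) = 1.19/(1.19+31.2) = 0.036740.
Unemployed = u* × labor force = 0.036740 × 89,367 ≈ 3,283.

About 3,283 are unemployed in steady state.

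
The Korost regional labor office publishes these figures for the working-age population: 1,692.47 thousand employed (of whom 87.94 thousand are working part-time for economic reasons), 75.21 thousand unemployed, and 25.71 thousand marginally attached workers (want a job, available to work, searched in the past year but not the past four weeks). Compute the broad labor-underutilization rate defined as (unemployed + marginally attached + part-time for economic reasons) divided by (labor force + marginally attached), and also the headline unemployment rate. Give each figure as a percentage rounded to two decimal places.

Broad underutilization rate ≈ 10.53%; headline unemployment rate ≈ 4.25%.

Labor force = 1,692.47 + 75.21 = 1,767.68 thousand.
Numerator = 75.21 + 25.71 + 87.94 = 188.86 thousand.
Denominator = 1,767.68 + 25.71 = 1,793.39 thousand.
Broad rate = 188.86 / 1,793.39 = 10.53%.
Headline unemployment rate = 75.21 / 1,767.68 = 4.25%.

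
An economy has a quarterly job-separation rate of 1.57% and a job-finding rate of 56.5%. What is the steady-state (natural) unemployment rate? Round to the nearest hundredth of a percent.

Steady-state unemployment rate ≈ 2.70%.

At steady state the flows balance: s·E = f·U, so U/(E+U) = s/(s+f).
u* = 1.57 / (1.57 + 56.5) = 1.57 / 58.07 = 2.70%.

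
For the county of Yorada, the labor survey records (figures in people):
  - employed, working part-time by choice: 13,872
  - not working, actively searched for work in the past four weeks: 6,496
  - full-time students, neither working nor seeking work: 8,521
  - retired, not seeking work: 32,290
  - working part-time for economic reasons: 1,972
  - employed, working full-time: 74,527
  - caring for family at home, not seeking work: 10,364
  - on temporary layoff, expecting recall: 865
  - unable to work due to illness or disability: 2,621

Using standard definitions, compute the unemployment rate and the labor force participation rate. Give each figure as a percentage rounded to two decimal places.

Unemployment rate ≈ 7.53%; labor force participation rate ≈ 64.50%.

Employed = 13,872 + 1,972 + 74,527 = 90,371 (anyone who worked, including part-time for economic reasons, counts as employed).
Unemployed = 6,496 + 865 = 7,361 (jobless and actively searching, or on temporary layoff).
Labor force = 90,371 + 7,361 = 97,732.
Not in labor force = 8,521 + 32,290 + 10,364 + 2,621 = 53,796 (those not working and not actively searching are outside the labor force).
Civilian working-age population = 97,732 + 53,796 = 151,528.
Unemployment rate = 7,361 / 97,732 = 7.53%.
Labor force participation rate = 97,732 / 151,528 = 64.50%.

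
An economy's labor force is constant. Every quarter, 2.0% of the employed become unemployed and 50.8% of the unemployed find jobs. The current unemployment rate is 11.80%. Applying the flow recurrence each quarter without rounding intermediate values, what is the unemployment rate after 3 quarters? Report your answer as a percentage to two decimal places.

Unemployment rate after three quarters ≈ 4.63%.

With a fixed labor force, u_{t+1} = u_t + s·(1−u_t) − f·u_t = u_t·(1−s−f) + s.
Here 1−s−f = 0.472 and s = 0.020.
u_1 = 0.118000 × 0.472 + 0.020 = 0.075696.
u_2 = 0.075696 × 0.472 + 0.020 = 0.055729.
u_3 = 0.055729 × 0.472 + 0.020 = 0.046304.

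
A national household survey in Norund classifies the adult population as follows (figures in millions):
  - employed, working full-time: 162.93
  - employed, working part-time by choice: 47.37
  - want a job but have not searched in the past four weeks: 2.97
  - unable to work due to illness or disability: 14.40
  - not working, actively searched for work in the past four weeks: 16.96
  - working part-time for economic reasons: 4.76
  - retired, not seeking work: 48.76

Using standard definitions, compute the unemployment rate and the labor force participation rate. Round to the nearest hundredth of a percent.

Unemployment rate ≈ 7.31%; labor force participation rate ≈ 77.82%.

Employed = 162.93 + 47.37 + 4.76 = 215.06 million (anyone who worked, including part-time for economic reasons, counts as employed).
Unemployed = 16.96 million.
Labor force = 215.06 + 16.96 = 232.02 million.
Not in labor force = 2.97 + 14.40 + 48.76 = 66.13 million (those not working and not actively searching are outside the labor force — including those who want a job but have given up searching).
Civilian working-age population = 232.02 + 66.13 = 298.15 million.
Unemployment rate = 16.96 / 232.02 = 7.31%.
Labor force participation rate = 232.02 / 298.15 = 77.82%.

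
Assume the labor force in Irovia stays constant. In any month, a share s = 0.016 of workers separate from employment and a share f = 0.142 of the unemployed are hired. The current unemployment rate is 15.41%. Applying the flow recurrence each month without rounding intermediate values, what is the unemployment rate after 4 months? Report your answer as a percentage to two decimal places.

Unemployment rate after four months ≈ 12.78%.

With a fixed labor force, u_{t+1} = u_t + s·(1−u_t) − f·u_t = u_t·(1−s−f) + s.
Here 1−s−f = 0.842 and s = 0.016.
u_1 = 0.154100 × 0.842 + 0.016 = 0.145752.
u_2 = 0.145752 × 0.842 + 0.016 = 0.138723.
u_3 = 0.138723 × 0.842 + 0.016 = 0.132805.
u_4 = 0.132805 × 0.842 + 0.016 = 0.127822.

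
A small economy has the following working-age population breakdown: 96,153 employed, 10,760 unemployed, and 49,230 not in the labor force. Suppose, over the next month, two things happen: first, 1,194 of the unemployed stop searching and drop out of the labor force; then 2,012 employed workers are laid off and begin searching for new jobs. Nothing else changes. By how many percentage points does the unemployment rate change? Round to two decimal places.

The unemployment rate changes by +0.89 percentage points.

Initially, labor force = 96,153 + 10,760 = 106,913, so u = 10,760/106,913 = 10.06%.
After the first change, unemployed and labor force both fall by 1,194 → E = 96,153, U = 9,566, labor force = 105,719.
After the second change, employed falls and unemployed rises by 2,012; labor force unchanged → E = 94,141, U = 11,578, labor force = 105,719.
New unemployment rate = 11,578 / 105,719 = 10.95%.
Change = 10.95% − 10.06% = +0.89 percentage points.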